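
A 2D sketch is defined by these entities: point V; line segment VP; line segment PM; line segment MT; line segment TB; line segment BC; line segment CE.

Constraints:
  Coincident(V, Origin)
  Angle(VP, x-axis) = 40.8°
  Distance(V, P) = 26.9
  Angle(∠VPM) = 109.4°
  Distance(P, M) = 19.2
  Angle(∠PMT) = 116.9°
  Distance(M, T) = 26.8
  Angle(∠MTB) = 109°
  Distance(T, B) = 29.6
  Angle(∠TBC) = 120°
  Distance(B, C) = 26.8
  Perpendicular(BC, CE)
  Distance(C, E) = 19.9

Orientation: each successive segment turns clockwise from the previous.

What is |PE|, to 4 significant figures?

21.96

V is at the origin; VP runs at 40.8° with length 26.9, so P = (20.36, 17.58). ∠VPM = 109.4° gives PM at -29.80° from the x-axis; with |PM| = 19.2, M = (37.02, 8.035). ∠PMT = 116.9° gives MT at -92.90° from the x-axis; with |MT| = 26.8, T = (35.67, -18.73). ∠MTB = 109.0° gives TB at -163.9° from the x-axis; with |TB| = 29.6, B = (7.229, -26.94). ∠TBC = 120.0° gives BC at 136.1° from the x-axis; with |BC| = 26.8, C = (-12.08, -8.356). The perpendicularity gives CE at right angles to BC, so CE runs at 46.10°; with |CE| = 19.9, E = (1.717, 5.983). Then |PE| = |E − P| = 21.96.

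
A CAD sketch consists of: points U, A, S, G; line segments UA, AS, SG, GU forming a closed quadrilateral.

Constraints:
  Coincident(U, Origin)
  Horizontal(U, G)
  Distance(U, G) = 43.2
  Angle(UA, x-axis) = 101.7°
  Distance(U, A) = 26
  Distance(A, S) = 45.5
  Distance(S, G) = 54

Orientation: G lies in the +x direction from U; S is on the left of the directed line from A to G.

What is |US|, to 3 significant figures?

61.2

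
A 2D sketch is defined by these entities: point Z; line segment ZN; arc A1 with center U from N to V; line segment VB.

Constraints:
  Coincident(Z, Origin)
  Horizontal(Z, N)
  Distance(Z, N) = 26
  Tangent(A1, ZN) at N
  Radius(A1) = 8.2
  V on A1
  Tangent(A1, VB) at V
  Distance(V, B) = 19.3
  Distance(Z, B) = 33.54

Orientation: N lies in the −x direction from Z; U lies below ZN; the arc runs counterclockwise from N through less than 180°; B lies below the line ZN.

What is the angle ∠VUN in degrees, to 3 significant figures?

133°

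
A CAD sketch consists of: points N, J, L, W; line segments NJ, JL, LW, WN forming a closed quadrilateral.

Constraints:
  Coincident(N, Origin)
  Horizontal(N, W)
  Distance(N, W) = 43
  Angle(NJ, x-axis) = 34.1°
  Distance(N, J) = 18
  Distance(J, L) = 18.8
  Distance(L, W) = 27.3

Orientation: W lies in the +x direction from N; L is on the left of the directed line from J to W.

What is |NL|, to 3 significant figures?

36.7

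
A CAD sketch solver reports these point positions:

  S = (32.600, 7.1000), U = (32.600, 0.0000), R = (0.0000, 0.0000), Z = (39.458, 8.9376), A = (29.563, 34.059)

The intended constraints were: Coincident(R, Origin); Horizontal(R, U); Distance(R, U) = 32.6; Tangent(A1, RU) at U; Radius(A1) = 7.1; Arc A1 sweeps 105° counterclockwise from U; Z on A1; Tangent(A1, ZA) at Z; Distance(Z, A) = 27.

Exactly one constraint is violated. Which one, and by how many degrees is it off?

Tangent(A1, ZA) at Z — off by 6.50°.

R = (0.00, 0.00) ✓; R.y = 0.00, U.y = 0.00 ✓; |RU| = 32.60 ✓; ∠(SU, UR) = 90.00° ✓; |SU| = 7.100 ✓; bearing(S→Z) − bearing(S→U) = 105.0° ✓; |SZ| = 7.100 ✓; ∠(SZ, ZA) = 83.50° ✗; |ZA| = 27.00 ✓.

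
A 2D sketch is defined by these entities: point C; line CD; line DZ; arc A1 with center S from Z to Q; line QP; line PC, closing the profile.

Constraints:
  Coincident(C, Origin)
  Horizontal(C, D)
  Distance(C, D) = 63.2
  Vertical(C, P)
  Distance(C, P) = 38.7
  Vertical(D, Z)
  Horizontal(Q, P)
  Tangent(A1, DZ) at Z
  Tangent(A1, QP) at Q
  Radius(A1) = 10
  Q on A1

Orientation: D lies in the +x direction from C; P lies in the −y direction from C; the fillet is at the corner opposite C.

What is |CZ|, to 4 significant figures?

69.41

C is at the origin; CD is horizontal with |CD| = 63.2 and D on the +x side, so D = (63.20, 0.000). CP is vertical with |CP| = 38.7 and P on the −y side, so P = (0.000, -38.70). The virtual corner opposite C is at (63.20, -38.70). Tangency of A1 to DZ means the radius SZ is perpendicular to DZ and tangency of A1 to QP means the radius SQ is perpendicular to QP, with radius 10.0, so the center S sits 10.0 in from both sides at S = (53.20, -28.70). That places the tangent points at Z = (63.20, -28.70) on DZ and Q = (53.20, -38.70) on QP. Then |CZ| = |Z − C| = 69.41.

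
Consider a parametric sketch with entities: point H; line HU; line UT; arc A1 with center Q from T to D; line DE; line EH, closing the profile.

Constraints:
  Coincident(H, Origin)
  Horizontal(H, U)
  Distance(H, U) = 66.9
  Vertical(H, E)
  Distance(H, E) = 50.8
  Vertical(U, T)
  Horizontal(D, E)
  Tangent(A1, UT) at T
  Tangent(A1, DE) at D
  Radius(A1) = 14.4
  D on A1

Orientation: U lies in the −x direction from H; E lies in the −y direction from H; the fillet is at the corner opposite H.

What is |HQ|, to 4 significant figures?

63.88

H is at the origin; HU is horizontal with |HU| = 66.9 and U on the −x side, so U = (-66.90, 0.000). H and E share the same x with |HE| = 50.8 and E on the −y side, so E = (0.000, -50.80). The virtual corner opposite H is at (-66.90, -50.80). Tangency of A1 to UT means the radius QT is perpendicular to UT and since A1 is tangent to DE there, QD ⟂ DE, with radius 14.4, so the center Q sits 14.4 in from both sides at Q = (-52.50, -36.40). Then |HQ| = |Q − H| = 63.88.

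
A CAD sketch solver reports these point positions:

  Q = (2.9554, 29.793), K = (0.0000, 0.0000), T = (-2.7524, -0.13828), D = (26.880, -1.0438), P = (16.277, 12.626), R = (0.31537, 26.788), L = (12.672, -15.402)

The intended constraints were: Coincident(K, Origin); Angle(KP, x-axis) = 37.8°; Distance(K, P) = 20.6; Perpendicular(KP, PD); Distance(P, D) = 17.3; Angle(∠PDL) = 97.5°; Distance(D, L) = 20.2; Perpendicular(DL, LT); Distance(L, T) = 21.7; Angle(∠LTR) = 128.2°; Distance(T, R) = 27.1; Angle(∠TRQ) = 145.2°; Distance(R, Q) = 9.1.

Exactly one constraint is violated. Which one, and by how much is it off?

Distance(R, Q) = 9.1 — off by 5.10.

K = (0.00, 0.00) ✓; KP at 37.80° ✓; |KP| = 20.60 ✓; ∠(KP, PD) = 90.00° ✓; |PD| = 17.30 ✓; ∠PDL = 97.50° ✓; |DL| = 20.20 ✓; ∠(DL, LT) = 90.00° ✓; |LT| = 21.70 ✓; ∠LTR = 128.2° ✓; |TR| = 27.10 ✓; ∠TRQ = 145.2° ✓; |RQ| = 4.000 ✗.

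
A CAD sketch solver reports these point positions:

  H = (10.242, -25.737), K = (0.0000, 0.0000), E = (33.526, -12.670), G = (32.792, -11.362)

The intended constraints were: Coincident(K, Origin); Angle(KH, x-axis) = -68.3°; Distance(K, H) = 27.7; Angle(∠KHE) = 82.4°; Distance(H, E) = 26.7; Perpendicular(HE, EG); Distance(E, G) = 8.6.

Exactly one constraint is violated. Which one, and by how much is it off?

Distance(E, G) = 8.6 — off by 7.10.

K = (0.00, 0.00) ✓; KH at -68.30° ✓; |KH| = 27.70 ✓; ∠KHE = 82.40° ✓; |HE| = 26.70 ✓; ∠(HE, EG) = 90.00° ✓; |EG| = 1.500 ✗.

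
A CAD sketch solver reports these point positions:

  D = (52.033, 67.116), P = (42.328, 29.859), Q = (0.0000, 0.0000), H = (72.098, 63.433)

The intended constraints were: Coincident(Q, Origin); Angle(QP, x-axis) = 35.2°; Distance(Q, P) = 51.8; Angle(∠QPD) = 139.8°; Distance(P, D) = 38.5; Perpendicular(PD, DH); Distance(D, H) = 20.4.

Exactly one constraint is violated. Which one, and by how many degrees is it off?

Perpendicular(PD, DH) — off by 4.20°.

Q = (0.00, 0.00) ✓; QP at 35.20° ✓; |QP| = 51.80 ✓; ∠QPD = 139.8° ✓; |PD| = 38.50 ✓; ∠(PD, DH) = 85.80° ✗; |DH| = 20.40 ✓.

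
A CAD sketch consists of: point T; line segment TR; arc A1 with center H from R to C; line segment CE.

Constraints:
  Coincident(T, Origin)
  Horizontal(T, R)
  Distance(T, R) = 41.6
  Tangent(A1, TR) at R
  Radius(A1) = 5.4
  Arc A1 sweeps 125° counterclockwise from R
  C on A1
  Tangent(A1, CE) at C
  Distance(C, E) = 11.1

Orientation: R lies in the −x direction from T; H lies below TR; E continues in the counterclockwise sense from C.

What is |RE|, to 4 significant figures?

17.70

On A1, R sits at bearing 90° from H; a 125° counterclockwise sweep puts C at bearing 215°, so C = H + 5.4·(cos 215°, sin 215°) = (-46.02, -8.497). The tangent condition forces HC to be normal to CE, so CE runs along (−sin 215°, cos 215°); with |CE| = 11.1, E = (-39.66, -17.59). Then |RE| = |E − R| = 17.70.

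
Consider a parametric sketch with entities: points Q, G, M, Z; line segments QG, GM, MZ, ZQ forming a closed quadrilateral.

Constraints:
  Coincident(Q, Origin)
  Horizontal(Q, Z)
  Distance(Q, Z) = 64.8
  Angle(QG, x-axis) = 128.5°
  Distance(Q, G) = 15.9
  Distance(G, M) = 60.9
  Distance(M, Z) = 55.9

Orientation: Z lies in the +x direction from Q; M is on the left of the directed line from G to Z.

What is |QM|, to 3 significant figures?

62.6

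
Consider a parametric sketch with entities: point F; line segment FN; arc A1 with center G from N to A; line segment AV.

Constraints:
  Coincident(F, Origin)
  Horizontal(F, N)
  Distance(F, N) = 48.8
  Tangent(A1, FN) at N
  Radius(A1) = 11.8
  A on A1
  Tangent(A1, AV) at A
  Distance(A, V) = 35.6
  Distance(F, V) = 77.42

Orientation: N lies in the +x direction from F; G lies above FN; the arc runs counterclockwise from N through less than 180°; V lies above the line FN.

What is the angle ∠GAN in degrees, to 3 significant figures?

45.7°

Checks: ∠(GN, NF) = 90.00° ✓; |GN| = 11.80 ✓; |GA| = 11.80 ✓; ∠(GA, AV) = 90.00° ✓; |AV| = 35.60 ✓; |FV| = 77.42 ✓.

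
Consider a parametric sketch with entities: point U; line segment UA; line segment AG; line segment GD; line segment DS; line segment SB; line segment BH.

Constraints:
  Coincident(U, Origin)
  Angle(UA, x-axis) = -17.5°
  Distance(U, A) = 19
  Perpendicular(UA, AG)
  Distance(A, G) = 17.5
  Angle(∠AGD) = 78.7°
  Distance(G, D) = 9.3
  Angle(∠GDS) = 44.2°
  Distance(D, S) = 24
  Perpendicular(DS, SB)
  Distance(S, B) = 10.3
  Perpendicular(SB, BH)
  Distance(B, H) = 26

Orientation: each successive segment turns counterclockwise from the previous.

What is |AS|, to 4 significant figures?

11.34

U is at the origin; UA runs at -17.5° with length 19.0, so A = (18.12, -5.713). UA ⟂ AG, so AG runs at 72.50°; with |AG| = 17.5, G = (23.38, 10.98). ∠AGD = 78.7° gives GD at 173.8° from the x-axis; with |GD| = 9.3, D = (14.14, 11.98). ∠GDS = 44.2° gives DS at -50.40° from the x-axis; with |DS| = 24.0, S = (29.44, -6.511). Then |AS| = |S − A| = 11.34.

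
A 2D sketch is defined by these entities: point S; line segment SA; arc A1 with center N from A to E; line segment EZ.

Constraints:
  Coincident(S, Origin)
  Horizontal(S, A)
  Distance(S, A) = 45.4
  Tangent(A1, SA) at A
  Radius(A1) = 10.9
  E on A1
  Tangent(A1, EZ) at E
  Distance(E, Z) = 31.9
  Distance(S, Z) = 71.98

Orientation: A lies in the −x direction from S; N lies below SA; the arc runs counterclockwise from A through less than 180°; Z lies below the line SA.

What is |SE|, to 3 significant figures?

57.2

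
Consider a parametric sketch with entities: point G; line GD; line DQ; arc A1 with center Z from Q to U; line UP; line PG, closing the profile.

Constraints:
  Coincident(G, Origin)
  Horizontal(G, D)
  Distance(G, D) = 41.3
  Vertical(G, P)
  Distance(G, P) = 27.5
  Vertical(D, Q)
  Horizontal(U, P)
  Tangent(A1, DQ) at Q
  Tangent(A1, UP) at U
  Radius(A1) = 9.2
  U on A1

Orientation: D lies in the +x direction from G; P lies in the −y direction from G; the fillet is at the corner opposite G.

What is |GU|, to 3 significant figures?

42.3

The virtual corner opposite G is at (41.3, -27.5). Tangency of A1 to DQ means the radius ZQ is perpendicular to DQ and since A1 is tangent to UP there, ZU ⟂ UP, with radius 9.2, so the center Z sits 9.2 in from both sides at Z = (32.1, -18.3). That places the tangent points at Q = (41.3, -18.3) on DQ and U = (32.1, -27.5) on UP. Then |GU| = |U − G| = 42.3.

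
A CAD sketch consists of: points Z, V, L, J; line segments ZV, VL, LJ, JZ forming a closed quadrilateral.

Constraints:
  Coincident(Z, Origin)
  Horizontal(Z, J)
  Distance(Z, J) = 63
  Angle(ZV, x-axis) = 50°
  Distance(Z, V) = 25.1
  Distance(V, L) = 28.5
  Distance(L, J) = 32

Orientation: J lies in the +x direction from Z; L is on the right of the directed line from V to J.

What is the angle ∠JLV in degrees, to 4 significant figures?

113.6°

Z is at the origin; Z and J share the same y with |ZJ| = 63.0 and J in +x, so J = (63.0, 0). ZV runs at 50.0° with |ZV| = 25.1, so V = (16.13, 19.23). L is determined by |VL| = 28.5 and |LJ| = 32.0 together: it lies at the intersection of circle(V, 28.5) and circle(J, 32.0). With |VJ| = 50.66, the foot of the radical line on VJ is 23.24 from V and the perpendicular offset is √(28.5² − 23.24²) = 16.50. Taking the right-of-VJ solution: L = (31.37, -4.857).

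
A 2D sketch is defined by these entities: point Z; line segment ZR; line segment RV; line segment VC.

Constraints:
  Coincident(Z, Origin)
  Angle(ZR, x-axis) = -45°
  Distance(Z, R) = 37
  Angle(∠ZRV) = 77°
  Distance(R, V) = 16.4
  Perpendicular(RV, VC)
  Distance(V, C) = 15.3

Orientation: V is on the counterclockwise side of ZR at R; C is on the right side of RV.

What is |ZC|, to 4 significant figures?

51.98

Z is at the origin; ZR runs at -45.0° with length 37.0, so R = 37.0·(cos -45.0°, sin -45.0°) = (26.16, -26.16). ∠ZRV = 77.0°, so RV runs at -45.0° + (180° − 77.0°) = 58.00° from the x-axis; with |RV| = 16.4, V = R + 16.4·(cos 58.00°, sin 58.00°) = (34.85, -12.25). The perpendicularity gives VC at right angles to RV; with |VC| = 15.3 on the right of RV, C = V + 15.3·(0.8480, -0.5299) = (47.83, -20.36). Then |ZC| = |C − Z| = 51.98.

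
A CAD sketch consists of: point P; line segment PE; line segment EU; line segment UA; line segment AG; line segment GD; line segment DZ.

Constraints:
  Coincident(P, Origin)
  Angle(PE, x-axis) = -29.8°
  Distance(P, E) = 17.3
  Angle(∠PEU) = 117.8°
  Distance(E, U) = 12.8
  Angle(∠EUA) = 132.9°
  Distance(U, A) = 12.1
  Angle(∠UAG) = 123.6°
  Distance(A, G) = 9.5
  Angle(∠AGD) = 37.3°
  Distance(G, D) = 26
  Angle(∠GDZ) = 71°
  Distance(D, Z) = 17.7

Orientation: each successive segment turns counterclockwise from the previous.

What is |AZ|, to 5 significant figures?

16.773

∠AGD = 37.3° gives GD at -81.400° from the x-axis; with |GD| = 26.0, D = (25.091, -8.9382). ∠GDZ = 71.0° gives DZ at 27.600° from the x-axis; with |DZ| = 17.7, Z = (40.776, -0.73784). Then |AZ| = |Z − A| = 16.773.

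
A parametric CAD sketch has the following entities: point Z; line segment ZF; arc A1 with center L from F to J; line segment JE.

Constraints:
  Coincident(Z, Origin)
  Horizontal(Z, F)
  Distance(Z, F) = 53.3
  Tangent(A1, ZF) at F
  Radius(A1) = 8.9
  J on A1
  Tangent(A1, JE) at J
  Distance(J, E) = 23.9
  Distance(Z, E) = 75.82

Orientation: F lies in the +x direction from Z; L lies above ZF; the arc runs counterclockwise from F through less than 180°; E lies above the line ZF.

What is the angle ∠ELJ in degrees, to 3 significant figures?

69.6°

Z is at the origin; Z and F share the same y with |ZF| = 53.3 and F on the +x side, so F = (53.3, 0.00). A1 meets ZF tangentially, so LF is at right angles to ZF, so L = F + (0, 8.9) = (53.3, 8.90). Since LJ ⟂ JE (tangency), |LE| = √(8.9² + 23.9²) = 25.5 regardless of where J sits on A1. So E lies on both circle(Z, 75.82) and circle(L, 25.5); the above-ZF intersection is E = (70.6, 27.6). J is the foot of the tangent from E: J = (61.5, 5.52).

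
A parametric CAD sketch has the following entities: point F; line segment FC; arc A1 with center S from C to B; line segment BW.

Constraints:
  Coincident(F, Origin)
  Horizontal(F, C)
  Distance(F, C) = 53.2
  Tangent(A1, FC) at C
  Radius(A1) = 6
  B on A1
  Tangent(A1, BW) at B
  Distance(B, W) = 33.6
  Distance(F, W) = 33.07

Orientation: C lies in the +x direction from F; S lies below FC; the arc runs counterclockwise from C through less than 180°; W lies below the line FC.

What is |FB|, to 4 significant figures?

49.35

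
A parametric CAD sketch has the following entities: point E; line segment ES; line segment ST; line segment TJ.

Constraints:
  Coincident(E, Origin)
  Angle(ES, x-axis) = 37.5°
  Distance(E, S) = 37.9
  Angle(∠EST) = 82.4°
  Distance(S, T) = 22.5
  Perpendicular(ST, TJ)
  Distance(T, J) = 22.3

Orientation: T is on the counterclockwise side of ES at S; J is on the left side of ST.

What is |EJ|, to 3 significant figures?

23.2

E is at the origin; ES runs at 37.5° with length 37.9, so S = 37.9·(cos 37.5°, sin 37.5°) = (30.1, 23.1). ∠EST = 82.4°, so ST runs at 37.5° + (180° − 82.4°) = 135° from the x-axis; with |ST| = 22.5, T = S + 22.5·(cos 135°, sin 135°) = (14.1, 39.0). ST is perpendicular to TJ; with |TJ| = 22.3 on the left of ST, J = T + 22.3·(-0.706, -0.708) = (-1.61, 23.2). Then |EJ| = |J − E| = 23.2.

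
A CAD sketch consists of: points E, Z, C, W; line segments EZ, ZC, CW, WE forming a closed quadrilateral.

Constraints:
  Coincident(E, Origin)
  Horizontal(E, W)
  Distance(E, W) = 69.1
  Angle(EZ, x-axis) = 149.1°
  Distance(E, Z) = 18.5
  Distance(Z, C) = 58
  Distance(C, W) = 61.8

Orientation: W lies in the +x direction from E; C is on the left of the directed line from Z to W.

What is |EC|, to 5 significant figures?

54.775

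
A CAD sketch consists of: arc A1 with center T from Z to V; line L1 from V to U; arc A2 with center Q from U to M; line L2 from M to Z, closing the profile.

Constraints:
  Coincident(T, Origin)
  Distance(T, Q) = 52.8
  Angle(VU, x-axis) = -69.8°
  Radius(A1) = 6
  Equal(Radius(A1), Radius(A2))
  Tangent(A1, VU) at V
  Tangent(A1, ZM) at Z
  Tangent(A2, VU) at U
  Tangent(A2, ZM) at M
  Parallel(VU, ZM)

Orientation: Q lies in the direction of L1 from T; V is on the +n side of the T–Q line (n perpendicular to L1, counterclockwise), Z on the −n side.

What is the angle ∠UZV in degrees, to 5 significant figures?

77.196°

The slot axis is L1's direction at -69.8°, so u = (cos -69.8°, sin -69.8°) = (0.34530, -0.93849) and n = (−sin -69.8°, cos -69.8°) = (0.93849, 0.34530). T is at the origin and Q lies 52.8 along u from T, so Q = 52.8·u = (18.232, -49.552). Tangency of A1 to both parallel lines with radius 6.0 puts V and Z at T ± 6.0·n: V = (5.6310, 2.0718), Z = (-5.6310, -2.0718). Equal radii place U and M the same way about Q: U = Q + 6.0·n = (23.863, -47.481), M = Q − 6.0·n = (12.601, -51.624). Then cos ∠UZV = ZU·ZV / (|ZU||ZV|), giving 77.196°.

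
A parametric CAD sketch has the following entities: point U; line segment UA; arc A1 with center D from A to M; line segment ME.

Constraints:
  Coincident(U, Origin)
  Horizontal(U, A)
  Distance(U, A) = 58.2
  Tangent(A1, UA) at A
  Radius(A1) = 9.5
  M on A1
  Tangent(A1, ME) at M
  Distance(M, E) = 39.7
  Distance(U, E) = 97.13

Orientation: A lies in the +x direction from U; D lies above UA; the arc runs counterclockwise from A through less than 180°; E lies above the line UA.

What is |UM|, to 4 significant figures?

65.53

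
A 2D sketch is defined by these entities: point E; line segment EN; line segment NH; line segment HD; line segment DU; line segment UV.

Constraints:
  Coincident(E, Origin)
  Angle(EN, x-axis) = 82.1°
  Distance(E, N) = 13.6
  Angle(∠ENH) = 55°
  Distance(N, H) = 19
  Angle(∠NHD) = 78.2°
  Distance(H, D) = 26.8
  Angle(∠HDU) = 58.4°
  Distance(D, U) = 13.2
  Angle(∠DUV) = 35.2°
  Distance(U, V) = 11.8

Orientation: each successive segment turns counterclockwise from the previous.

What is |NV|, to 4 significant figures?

24.47

E is at the origin; EN runs at 82.1° with length 13.6, so N = (1.869, 13.47). ∠ENH = 55.0° gives NH at -152.9° from the x-axis; with |NH| = 19.0, H = (-15.04, 4.816). ∠NHD = 78.2° gives HD at -51.10° from the x-axis; with |HD| = 26.8, D = (1.785, -16.04). ∠HDU = 58.4° gives DU at 70.50° from the x-axis; with |DU| = 13.2, U = (6.191, -3.598). ∠DUV = 35.2° gives UV at -144.7° from the x-axis; with |UV| = 11.8, V = (-3.440, -10.42). Then |NV| = |V − N| = 24.47.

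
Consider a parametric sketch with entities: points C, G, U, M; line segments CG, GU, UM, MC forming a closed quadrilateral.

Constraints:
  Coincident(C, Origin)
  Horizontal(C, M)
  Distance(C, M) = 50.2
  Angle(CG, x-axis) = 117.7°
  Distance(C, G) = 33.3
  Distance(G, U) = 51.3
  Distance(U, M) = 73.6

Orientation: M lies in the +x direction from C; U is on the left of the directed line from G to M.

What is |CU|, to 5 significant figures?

69.737

C is at the origin; CM is horizontal with |CM| = 50.2 and M in +x, so M = (50.2, 0). CG runs at 117.7° with |CG| = 33.3, so G = (-15.479, 29.484). U is determined by |GU| = 51.3 and |UM| = 73.6 together: it lies at the intersection of circle(G, 51.3) and circle(M, 73.6). With |GM| = 71.993, the foot of the radical line on GM is 16.653 from G and the perpendicular offset is √(51.3² − 16.653²) = 48.522. Taking the left-of-GM solution: U = (19.584, 66.930).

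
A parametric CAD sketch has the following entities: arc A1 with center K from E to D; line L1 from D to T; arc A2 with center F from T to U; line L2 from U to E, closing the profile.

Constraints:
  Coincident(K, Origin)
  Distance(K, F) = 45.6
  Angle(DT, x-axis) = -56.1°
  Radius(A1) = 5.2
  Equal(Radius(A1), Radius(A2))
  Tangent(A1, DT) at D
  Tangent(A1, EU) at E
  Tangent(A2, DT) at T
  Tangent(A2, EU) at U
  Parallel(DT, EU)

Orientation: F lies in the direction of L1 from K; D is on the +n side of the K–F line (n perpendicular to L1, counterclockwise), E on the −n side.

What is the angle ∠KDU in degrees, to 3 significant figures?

77.2°

The slot axis is L1's direction at -56.1°, so u = (cos -56.1°, sin -56.1°) = (0.558, -0.830) and n = (−sin -56.1°, cos -56.1°) = (0.830, 0.558). K is at the origin and F lies 45.6 along u from K, so F = 45.6·u = (25.4, -37.8). Tangency of A1 to both parallel lines with radius 5.2 puts D and E at K ± 5.2·n: D = (4.32, 2.90), E = (-4.32, -2.90). Equal radii place T and U the same way about F: T = F + 5.2·n = (29.7, -34.9), U = F − 5.2·n = (21.1, -40.7). Then cos ∠KDU = DK·DU / (|DK||DU|), giving 77.2°.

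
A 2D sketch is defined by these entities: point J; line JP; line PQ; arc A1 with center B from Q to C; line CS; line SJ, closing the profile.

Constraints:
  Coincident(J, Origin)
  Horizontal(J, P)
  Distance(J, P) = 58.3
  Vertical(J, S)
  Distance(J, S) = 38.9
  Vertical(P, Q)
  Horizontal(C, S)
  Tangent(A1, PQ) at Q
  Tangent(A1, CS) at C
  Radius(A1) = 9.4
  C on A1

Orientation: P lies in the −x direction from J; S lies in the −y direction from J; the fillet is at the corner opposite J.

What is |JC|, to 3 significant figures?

62.5

J is at the origin; JP is horizontal with |JP| = 58.3 and P on the −x side, so P = (-58.3, 0.00). J and S share the same x with |JS| = 38.9 and S on the −y side, so S = (0.00, -38.9). The virtual corner opposite J is at (-58.3, -38.9). The tangent condition forces BQ to be normal to PQ and the tangent condition forces BC to be normal to CS, with radius 9.4, so the center B sits 9.4 in from both sides at B = (-48.9, -29.5). That places the tangent points at Q = (-58.3, -29.5) on PQ and C = (-48.9, -38.9) on CS. Then |JC| = |C − J| = 62.5.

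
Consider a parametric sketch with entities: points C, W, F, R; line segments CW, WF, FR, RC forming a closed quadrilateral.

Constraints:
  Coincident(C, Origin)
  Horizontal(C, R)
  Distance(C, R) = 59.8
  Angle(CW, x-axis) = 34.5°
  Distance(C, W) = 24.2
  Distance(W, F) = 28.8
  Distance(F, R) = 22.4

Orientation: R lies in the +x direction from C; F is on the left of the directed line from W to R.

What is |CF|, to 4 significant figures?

51.89

C is at the origin; C and R share the same y with |CR| = 59.8 and R in +x, so R = (59.8, 0). CW runs at 34.5° with |CW| = 24.2, so W = (19.94, 13.71). F is determined by |WF| = 28.8 and |FR| = 22.4 together: it lies at the intersection of circle(W, 28.8) and circle(R, 22.4). With |WR| = 42.15, the foot of the radical line on WR is 24.96 from W and the perpendicular offset is √(28.8² − 24.96²) = 14.37. Taking the left-of-WR solution: F = (48.22, 19.17).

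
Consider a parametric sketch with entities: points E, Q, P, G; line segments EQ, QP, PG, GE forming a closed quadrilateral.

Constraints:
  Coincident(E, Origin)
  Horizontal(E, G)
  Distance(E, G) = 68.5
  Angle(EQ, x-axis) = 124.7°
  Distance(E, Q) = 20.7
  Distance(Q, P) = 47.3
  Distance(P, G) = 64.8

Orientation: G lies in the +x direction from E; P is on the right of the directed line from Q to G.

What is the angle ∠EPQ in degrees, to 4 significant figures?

6.675°

Checks: |QP| = 47.30 ✓; |PG| = 64.80 ✓.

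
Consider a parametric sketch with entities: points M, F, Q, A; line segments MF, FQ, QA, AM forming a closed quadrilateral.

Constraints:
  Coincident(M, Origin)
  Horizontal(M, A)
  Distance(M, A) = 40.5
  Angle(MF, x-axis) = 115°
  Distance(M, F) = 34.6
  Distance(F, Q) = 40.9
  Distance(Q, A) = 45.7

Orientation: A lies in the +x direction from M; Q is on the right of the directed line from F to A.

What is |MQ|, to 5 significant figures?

9.3780

Checks: |FQ| = 40.90 ✓; |QA| = 45.70 ✓.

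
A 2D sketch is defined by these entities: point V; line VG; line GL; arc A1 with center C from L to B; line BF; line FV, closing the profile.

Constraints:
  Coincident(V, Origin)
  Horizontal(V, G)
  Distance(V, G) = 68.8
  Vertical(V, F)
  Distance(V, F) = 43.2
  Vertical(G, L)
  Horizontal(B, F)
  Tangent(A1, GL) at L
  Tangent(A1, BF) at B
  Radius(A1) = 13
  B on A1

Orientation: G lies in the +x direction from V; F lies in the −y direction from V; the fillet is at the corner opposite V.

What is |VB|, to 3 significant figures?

70.6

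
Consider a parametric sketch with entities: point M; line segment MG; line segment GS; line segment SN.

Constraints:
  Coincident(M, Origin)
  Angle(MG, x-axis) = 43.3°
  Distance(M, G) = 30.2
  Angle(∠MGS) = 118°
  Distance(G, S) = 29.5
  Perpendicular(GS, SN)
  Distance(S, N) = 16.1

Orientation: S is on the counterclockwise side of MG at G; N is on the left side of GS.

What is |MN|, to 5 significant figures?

44.938

M is at the origin; MG runs at 43.3° with length 30.2, so G = 30.2·(cos 43.3°, sin 43.3°) = (21.979, 20.712). ∠MGS = 118.0°, so GS runs at 43.3° + (180° − 118.0°) = 105.30° from the x-axis; with |GS| = 29.5, S = G + 29.5·(cos 105.30°, sin 105.30°) = (14.194, 49.166). GS ⟂ SN; with |SN| = 16.1 on the left of GS, N = S + 16.1·(-0.96456, -0.26387) = (-1.3349, 44.918). Then |MN| = |N − M| = 44.938.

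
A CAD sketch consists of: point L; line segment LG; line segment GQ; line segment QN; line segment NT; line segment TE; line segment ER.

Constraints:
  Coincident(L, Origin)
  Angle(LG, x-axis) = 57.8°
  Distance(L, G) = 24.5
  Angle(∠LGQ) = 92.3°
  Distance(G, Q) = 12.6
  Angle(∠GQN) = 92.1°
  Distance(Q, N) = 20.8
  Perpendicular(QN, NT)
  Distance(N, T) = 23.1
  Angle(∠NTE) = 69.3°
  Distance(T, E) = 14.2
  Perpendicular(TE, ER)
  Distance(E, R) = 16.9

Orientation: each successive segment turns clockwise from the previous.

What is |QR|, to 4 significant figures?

13.68

∠NTE = 69.3° gives TE at 41.50° from the x-axis; with |TE| = 14.2, E = (4.479, 16.23). The perpendicularity gives ER at right angles to TE, so ER runs at -48.50°; with |ER| = 16.9, R = (15.68, 3.577). Then |QR| = |R − Q| = 13.68.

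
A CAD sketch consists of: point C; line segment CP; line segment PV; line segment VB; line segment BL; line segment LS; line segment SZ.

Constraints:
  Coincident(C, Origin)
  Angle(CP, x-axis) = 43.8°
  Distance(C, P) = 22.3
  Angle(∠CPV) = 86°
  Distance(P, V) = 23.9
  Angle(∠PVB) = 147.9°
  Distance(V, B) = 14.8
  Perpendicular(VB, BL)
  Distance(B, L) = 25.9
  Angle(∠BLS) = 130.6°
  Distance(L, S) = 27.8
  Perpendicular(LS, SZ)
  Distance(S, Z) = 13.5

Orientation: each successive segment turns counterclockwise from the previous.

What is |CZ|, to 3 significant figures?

8.54

∠BLS = 130.6° gives LS at -50.7° from the x-axis; with |LS| = 27.8, S = (-3.11, -12.9). LS ⟂ SZ, so SZ runs at 39.3°; with |SZ| = 13.5, Z = (7.33, -4.38). Then |CZ| = |Z − C| = 8.54.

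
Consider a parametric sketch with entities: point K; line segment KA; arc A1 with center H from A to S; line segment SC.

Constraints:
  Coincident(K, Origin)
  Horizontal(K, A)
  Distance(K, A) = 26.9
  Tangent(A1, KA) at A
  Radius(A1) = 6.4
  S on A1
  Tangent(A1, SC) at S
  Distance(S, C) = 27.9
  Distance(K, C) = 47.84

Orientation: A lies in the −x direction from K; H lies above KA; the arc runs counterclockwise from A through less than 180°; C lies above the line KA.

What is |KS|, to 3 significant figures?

23.1

K is at the origin; KA is horizontal with |KA| = 26.9 and A on the −x side, so A = (-26.9, 0.00). The tangent condition forces HA to be normal to KA, so H = A + (0, 6.4) = (-26.9, 6.40). Since HS ⟂ SC (tangency), |HC| = √(6.4² + 27.9²) = 28.6 regardless of where S sits on A1. So C lies on both circle(K, 47.84) and circle(H, 28.6); the above-KA intersection is C = (-33.4, 34.3). S is the foot of the tangent from C: S = (-21.1, 9.20).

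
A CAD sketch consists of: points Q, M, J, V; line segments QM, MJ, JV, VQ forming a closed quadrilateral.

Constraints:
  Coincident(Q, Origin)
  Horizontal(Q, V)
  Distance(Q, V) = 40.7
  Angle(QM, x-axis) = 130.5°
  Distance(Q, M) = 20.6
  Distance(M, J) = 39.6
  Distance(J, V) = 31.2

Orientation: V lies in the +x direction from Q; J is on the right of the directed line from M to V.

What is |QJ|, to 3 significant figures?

19.0

Checks: |MJ| = 39.60 ✓; |JV| = 31.20 ✓.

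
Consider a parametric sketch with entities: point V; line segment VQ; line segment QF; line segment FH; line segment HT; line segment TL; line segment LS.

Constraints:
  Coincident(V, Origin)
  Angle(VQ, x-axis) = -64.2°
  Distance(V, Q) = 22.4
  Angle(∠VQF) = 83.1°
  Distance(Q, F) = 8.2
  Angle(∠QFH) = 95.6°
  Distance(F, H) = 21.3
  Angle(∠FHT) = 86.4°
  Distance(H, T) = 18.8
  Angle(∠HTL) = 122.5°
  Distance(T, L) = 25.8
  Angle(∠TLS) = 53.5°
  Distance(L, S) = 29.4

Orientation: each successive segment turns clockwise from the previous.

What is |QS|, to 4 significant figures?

6.465

V is at the origin; VQ runs at -64.2° with length 22.4, so Q = (9.749, -20.17). ∠VQF = 83.1° gives QF at -161.1° from the x-axis; with |QF| = 8.2, F = (1.991, -22.82). ∠QFH = 95.6° gives FH at 114.5° from the x-axis; with |FH| = 21.3, H = (-6.842, -3.441). ∠FHT = 86.4° gives HT at 20.90° from the x-axis; with |HT| = 18.8, T = (10.72, 3.266). ∠HTL = 122.5° gives TL at -36.60° from the x-axis; with |TL| = 25.8, L = (31.43, -12.12). ∠TLS = 53.5° gives LS at -163.1° from the x-axis; with |LS| = 29.4, S = (3.304, -20.66). Then |QS| = |S − Q| = 6.465.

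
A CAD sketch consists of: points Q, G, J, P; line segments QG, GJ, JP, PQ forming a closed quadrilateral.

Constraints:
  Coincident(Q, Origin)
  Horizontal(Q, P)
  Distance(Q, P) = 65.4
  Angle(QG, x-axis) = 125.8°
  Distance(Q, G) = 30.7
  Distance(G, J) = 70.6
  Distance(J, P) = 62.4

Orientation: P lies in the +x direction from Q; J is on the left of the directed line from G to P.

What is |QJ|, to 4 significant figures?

73.35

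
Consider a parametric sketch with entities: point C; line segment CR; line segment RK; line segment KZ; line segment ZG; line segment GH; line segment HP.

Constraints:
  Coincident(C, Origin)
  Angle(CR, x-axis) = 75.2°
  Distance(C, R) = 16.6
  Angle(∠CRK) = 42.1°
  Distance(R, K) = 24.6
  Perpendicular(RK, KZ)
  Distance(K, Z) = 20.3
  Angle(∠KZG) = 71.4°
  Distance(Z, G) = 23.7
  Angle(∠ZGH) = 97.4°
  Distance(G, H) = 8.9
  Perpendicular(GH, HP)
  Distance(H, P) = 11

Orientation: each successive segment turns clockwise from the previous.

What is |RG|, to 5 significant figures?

12.919

C is at the origin; CR runs at 75.2° with length 16.6, so R = (4.2404, 16.049). ∠CRK = 42.1° gives RK at -62.700° from the x-axis; with |RK| = 24.6, K = (15.523, -5.8107). The perpendicularity gives KZ at right angles to RK, so KZ runs at -152.70°; with |KZ| = 20.3, Z = (-2.5158, -15.121). ∠KZG = 71.4° gives ZG at 98.700° from the x-axis; with |ZG| = 23.7, G = (-6.1006, 8.3060). Then |RG| = |G − R| = 12.919.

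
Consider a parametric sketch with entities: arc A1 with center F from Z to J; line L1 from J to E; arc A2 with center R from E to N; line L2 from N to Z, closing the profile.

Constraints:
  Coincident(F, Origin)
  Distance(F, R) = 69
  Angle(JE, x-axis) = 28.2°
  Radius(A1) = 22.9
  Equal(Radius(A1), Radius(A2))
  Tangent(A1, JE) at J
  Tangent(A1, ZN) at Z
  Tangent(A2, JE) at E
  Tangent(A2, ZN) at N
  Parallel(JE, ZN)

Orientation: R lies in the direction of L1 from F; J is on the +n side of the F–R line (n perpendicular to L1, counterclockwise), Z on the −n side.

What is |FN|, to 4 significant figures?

72.70

The slot axis is L1's direction at 28.2°, so u = (cos 28.2°, sin 28.2°) = (0.8813, 0.4726) and n = (−sin 28.2°, cos 28.2°) = (-0.4726, 0.8813). F is at the origin and R lies 69.0 along u from F, so R = 69.0·u = (60.81, 32.61). Tangency of A1 to both parallel lines with radius 22.9 puts J and Z at F ± 22.9·n: J = (-10.82, 20.18), Z = (10.82, -20.18). Equal radii place E and N the same way about R: E = R + 22.9·n = (49.99, 52.79), N = R − 22.9·n = (71.63, 12.42). Then |FN| = |N − F| = 72.70.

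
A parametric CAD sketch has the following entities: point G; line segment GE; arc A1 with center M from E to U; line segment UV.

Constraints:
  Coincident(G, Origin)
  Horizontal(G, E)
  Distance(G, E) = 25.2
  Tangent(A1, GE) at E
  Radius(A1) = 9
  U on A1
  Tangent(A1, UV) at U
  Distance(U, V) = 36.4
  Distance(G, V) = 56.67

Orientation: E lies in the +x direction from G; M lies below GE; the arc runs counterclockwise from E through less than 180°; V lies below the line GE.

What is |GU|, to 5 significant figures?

21.613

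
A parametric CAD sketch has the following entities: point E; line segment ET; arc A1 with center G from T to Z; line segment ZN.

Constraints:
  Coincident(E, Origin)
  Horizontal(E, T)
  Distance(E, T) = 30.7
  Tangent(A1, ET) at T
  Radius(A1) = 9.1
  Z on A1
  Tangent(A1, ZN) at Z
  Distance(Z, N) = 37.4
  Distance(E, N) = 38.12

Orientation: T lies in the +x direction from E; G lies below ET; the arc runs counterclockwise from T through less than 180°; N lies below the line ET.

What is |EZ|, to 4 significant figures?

23.18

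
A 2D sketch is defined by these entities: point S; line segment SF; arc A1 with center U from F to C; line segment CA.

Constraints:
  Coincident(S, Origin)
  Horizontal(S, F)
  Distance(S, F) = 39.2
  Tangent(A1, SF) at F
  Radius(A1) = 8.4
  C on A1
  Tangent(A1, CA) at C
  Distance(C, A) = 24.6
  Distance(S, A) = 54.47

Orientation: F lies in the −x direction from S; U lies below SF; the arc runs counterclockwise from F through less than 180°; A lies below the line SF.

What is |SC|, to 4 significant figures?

48.49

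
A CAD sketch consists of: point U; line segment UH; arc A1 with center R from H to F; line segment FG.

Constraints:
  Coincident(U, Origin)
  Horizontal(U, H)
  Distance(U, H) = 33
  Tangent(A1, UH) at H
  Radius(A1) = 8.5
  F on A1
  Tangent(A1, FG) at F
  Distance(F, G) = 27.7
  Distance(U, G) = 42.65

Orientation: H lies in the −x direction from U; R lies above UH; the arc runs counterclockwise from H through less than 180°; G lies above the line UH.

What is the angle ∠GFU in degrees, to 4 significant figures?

105.6°

Checks: |RF| = 8.500 ✓; ∠(RF, FG) = 90.00° ✓; |FG| = 27.70 ✓; |UG| = 42.65 ✓.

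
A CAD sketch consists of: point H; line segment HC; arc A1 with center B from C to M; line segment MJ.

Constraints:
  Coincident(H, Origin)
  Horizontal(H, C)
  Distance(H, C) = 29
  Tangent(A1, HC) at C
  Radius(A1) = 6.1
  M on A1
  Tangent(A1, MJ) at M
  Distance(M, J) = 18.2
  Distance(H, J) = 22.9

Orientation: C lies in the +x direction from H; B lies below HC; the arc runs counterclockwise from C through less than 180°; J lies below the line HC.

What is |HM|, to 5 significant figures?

24.034

H is at the origin; H and C share the same y with |HC| = 29.0 and C on the +x side, so C = (29.000, 0.0000). A1 meets HC tangentially, so BC is at right angles to HC, so B = C + (0, -6.1) = (29.000, -6.1000). Since BM ⟂ MJ (tangency), |BJ| = √(6.1² + 18.2²) = 19.195 regardless of where M sits on A1. So J lies on both circle(H, 22.9) and circle(B, 19.195); the below-HC intersection is J = (14.022, -18.105). M is the foot of the tangent from J: M = (23.870, -2.7993).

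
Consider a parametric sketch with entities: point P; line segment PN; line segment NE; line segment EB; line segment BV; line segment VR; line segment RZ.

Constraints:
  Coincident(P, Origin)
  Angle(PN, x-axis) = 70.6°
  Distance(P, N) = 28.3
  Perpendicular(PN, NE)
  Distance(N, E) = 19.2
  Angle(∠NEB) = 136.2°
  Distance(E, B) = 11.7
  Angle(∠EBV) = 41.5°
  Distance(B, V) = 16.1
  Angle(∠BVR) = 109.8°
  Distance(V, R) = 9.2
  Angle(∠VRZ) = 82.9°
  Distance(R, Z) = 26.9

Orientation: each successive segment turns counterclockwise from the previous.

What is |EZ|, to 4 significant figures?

17.20

P is at the origin; PN runs at 70.6° with length 28.3, so N = (9.400, 26.69). PN ⟂ NE, so NE runs at 160.6°; with |NE| = 19.2, E = (-8.710, 33.07). ∠NEB = 136.2° gives EB at -155.6° from the x-axis; with |EB| = 11.7, B = (-19.36, 28.24). ∠EBV = 41.5° gives BV at -17.10° from the x-axis; with |BV| = 16.1, V = (-3.976, 23.50). ∠BVR = 109.8° gives VR at 53.10° from the x-axis; with |VR| = 9.2, R = (1.547, 30.86). ∠VRZ = 82.9° gives RZ at 150.2° from the x-axis; with |RZ| = 26.9, Z = (-21.80, 44.23). Then |EZ| = |Z − E| = 17.20.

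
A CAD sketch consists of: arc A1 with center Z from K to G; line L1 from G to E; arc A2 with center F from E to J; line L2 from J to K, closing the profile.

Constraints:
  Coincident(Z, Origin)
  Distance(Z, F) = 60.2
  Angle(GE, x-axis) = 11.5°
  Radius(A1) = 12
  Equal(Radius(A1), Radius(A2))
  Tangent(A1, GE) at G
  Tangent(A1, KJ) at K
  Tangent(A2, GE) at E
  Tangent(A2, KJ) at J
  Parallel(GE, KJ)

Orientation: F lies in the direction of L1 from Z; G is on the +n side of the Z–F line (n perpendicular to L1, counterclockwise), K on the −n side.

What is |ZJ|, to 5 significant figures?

61.384

The slot axis is L1's direction at 11.5°, so u = (cos 11.5°, sin 11.5°) = (0.97992, 0.19937) and n = (−sin 11.5°, cos 11.5°) = (-0.19937, 0.97992). Z is at the origin and F lies 60.2 along u from Z, so F = 60.2·u = (58.991, 12.002). Tangency of A1 to both parallel lines with radius 12.0 puts G and K at Z ± 12.0·n: G = (-2.3924, 11.759), K = (2.3924, -11.759). Equal radii place E and J the same way about F: E = F + 12.0·n = (56.599, 23.761), J = F − 12.0·n = (61.384, 0.24285). Then |ZJ| = |J − Z| = 61.384.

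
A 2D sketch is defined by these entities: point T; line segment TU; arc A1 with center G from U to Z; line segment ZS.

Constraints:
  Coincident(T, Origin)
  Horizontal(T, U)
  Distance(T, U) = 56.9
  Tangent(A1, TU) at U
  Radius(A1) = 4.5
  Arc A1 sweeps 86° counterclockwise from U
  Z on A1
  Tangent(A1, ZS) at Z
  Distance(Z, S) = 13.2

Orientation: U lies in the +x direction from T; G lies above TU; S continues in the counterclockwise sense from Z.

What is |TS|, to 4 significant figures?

64.68

T is at the origin; TU is horizontal with |TU| = 56.9 and U on the +x side, so U = (56.90, 0.000). The tangent condition forces GU to be normal to TU, so G = U + (0, 4.5) = (56.90, 4.500). On A1, U sits at bearing -90° from G; an 86° counterclockwise sweep puts Z at bearing -4°, so Z = G + 4.5·(cos -4°, sin -4°) = (61.39, 4.186). Since A1 is tangent to ZS there, GZ ⟂ ZS, so ZS runs along (−sin -4°, cos -4°); with |ZS| = 13.2, S = (62.31, 17.35). Then |TS| = |S − T| = 64.68.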